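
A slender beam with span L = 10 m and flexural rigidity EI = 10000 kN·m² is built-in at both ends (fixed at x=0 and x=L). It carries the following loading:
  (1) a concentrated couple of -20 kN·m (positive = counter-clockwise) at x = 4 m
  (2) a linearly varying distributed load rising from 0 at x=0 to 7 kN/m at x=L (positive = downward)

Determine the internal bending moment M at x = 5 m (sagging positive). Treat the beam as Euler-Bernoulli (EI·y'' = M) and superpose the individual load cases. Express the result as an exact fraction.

Load 1 — applied couple M₀=-20 kN·m at a=4 m (b=L-a=6):
  M_1 = R_Ax - M_A - M₀  [x>a] with R_A=-72/25, M_A=-12/5 = (-72/25)·5 - (-12/5) - (-20) = 8 kN·m
Load 2 — triangular load w₀=7 kN/m (0→w₀ over full span):
  M_2 = 3w₀Lx/20 - w₀L²/30 - w₀x³/(6L) = 3·7·10·5/20 - 7·10²/30 - 7·5³/(6·10) = 175/12 kN·m
Superposition: M = Σ M_i = 271/12 kN·m ≈ 22.583333 kN·m

M(5) = 271/12 kN·m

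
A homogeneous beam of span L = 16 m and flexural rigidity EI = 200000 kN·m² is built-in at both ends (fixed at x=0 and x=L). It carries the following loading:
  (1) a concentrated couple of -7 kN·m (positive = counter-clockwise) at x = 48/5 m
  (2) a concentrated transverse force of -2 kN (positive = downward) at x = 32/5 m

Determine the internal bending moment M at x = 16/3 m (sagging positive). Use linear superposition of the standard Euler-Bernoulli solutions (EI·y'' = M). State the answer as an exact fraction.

Load 1 — applied couple M₀=-7 kN·m at a=48/5 m (b=L-a=32/5):
  M_1 = R_Ax - M_A  [x≤a] with R_A=-63/100, M_A=-56/25 = (-63/100)·(16/3) - (-56/25) = -28/25 kN·m
Load 2 — point force P=-2 kN at a=32/5 m (b=L-a=48/5):
  M_2 = Pb²(3a+b)x/L³ - Pab²/L²  [x≤a] = (-2)·(48/5)²·(3·(32/5)+(48/5))·(16/3)/16³ - (-2)·(32/5)·(48/5)²/16² = -288/125 kN·m
Superposition: M = Σ M_i = -428/125 kN·m ≈ -3.424000 kN·m

M(16/3) = -428/125 kN·m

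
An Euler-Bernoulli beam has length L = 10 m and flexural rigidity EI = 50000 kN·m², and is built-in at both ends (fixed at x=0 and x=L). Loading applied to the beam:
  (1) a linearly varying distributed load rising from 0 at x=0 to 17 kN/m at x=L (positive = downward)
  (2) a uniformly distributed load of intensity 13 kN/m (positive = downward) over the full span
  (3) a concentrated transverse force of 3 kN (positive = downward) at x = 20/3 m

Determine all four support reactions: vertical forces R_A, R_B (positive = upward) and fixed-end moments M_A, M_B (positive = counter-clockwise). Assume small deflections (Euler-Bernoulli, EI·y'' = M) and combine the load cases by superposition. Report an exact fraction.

R_A = 1643/18 kN, M_A = 1505/9 kN·m, R_B = 2281/18 kN, M_B = -1780/9 kN·m

Load 1 — triangular load w₀=17 kN/m (0→w₀ over full span):
  R_A = 3w₀L/20 = 3·17·10/20 = 51/2 kN
  M_A = w₀L²/30 = 17·10²/30 = 170/3 kN·m
  R_B = 7w₀L/20 = 7·17·10/20 = 119/2 kN
  M_B = -w₀L²/20 = -17·10²/20 = -85 kN·m
Load 2 — uniform load w=13 kN/m over full span:
  R_A = wL/2 = 13·10/2 = 65 kN
  M_A = wL²/12 = 13·10²/12 = 325/3 kN·m
  R_B = wL/2 = 13·10/2 = 65 kN
  M_B = -wL²/12 = -13·10²/12 = -325/3 kN·m
Load 3 — point force P=3 kN at a=20/3 m (b=L-a=10/3):
  R_A = Pb²(3a+b)/L³ = 3·(10/3)²·(3·(20/3)+(10/3))/10³ = 7/9 kN
  M_A = Pab²/L² = 3·(20/3)·(10/3)²/10² = 20/9 kN·m
  R_B = Pa²(a+3b)/L³ = 3·(20/3)²·((20/3)+3·(10/3))/10³ = 20/9 kN
  M_B = -Pa²b/L² = -3·(20/3)²·(10/3)/10² = -40/9 kN·m
Superposition: R_A = 1643/18 kN, M_A = 1505/9 kN·m, R_B = 2281/18 kN, M_B = -1780/9 kN·m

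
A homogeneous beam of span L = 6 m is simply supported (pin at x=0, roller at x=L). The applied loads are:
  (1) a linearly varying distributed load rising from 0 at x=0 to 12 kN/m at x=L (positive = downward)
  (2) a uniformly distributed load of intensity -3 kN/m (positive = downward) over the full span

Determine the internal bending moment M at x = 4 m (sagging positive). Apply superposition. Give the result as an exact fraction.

Load 1 — triangular load w₀=12 kN/m (0→w₀ over full span):
  M_1 = w₀Lx/6 - w₀x³/(6L) = 12·6·4/6 - 12·4³/(6·6) = 80/3 kN·m
Load 2 — uniform load w=-3 kN/m over full span:
  M_2 = wx(L-x)/2 = (-3)·4·(6-4)/2 = -12 kN·m
Superposition: M = Σ M_i = 44/3 kN·m ≈ 14.666667 kN·m

M(4) = 44/3 kN·m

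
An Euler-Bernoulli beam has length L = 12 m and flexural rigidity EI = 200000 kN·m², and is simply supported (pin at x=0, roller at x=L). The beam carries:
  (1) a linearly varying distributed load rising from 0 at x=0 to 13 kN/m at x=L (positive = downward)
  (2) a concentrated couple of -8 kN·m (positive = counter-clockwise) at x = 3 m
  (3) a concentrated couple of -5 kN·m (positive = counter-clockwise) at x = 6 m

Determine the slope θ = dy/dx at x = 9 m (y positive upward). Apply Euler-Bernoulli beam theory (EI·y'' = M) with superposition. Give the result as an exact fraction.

θ(9) = 52907/32000000 rad

Load 1 — triangular load w₀=13 kN/m (0→w₀ over full span):
  θ_1 = -w₀(7L⁴-30L²x²+15x⁴)/(360LEI) = -13·(7·12⁴-30·12²·9²+15·9⁴)/(360·12·200000) = 51207/32000000 rad
Load 2 — applied couple M₀=-8 kN·m at a=3 m (b=L-a=9):
  θ_2 = (M₀x²/(2L)-M₀(x-a)+C₁)/EI  [x>a] with C₁=M₀(3b²-L²)/(6L)=-11 = ((-8)·9²/(2·12)-(-8)·(9-3)+(-11))/200000 = 1/20000 rad
Load 3 — applied couple M₀=-5 kN·m at a=6 m (b=L-a=6):
  θ_3 = (M₀x²/(2L)-M₀(x-a)+C₁)/EI  [x>a] with C₁=M₀(3b²-L²)/(6L)=5/2 = ((-5)·9²/(2·12)-(-5)·(9-6)+(5/2))/200000 = 1/320000 rad
Superposition: θ = Σ θ_i = 52907/32000000 rad ≈ 0.001653 rad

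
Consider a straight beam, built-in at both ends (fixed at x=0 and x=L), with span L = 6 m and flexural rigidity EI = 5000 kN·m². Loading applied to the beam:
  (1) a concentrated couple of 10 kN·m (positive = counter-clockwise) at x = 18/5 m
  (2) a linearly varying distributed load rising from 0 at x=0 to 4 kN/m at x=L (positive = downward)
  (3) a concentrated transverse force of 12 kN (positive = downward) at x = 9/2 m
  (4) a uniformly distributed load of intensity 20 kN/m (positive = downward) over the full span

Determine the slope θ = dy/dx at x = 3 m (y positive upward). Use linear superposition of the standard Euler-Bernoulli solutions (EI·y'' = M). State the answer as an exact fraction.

θ(3) = -3/16000 rad

Load 1 — applied couple M₀=10 kN·m at a=18/5 m (b=L-a=12/5):
  θ_1 = (R_Ax²/2 - M_Ax)/EI  [x≤a] with R_A=12/5, M_A=16/5 = ((12/5)·3²/2 - (16/5)·3)/5000 = 3/12500 rad
Load 2 — triangular load w₀=4 kN/m (0→w₀ over full span):
  θ_2 = -w₀(2x(L-x)(L-2x)(x+2L)+x²(L-x)²)/(120LEI) = -4·(2·3·(6-3)·(6-2·3)·(3+2·6)+3²·(6-3)²)/(120·6·5000) = -9/100000 rad
Load 3 — point force P=12 kN at a=9/2 m (b=L-a=3/2):
  θ_3 = -Pb²x(2aL-(3a+b)x)/(2L³EI)  [x≤a] = -12·(3/2)²·3·(2·(9/2)·6-(3·(9/2)+(3/2))·3)/(2·6³·5000) = -27/80000 rad
Load 4 — uniform load w=20 kN/m over full span:
  θ_4 = -wx(L-x)(L-2x)/(12EI) = -20·3·(6-3)·(6-2·3)/(12·5000) = 0 rad
Superposition: θ = Σ θ_i = -3/16000 rad ≈ -0.000188 rad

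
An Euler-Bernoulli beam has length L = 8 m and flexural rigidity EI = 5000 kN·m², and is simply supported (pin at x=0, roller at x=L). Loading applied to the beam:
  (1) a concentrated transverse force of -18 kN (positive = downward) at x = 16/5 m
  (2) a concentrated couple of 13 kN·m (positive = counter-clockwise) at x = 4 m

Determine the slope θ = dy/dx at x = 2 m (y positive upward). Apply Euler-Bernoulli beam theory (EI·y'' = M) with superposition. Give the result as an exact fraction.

θ(2) = 76567/7500000 rad

Load 1 — point force P=-18 kN at a=16/5 m (b=L-a=24/5):
  θ_1 = -Pb(L²-b²-3x²)/(6LEI)  [x≤a] = -(-18)·(24/5)·(8²-(24/5)²-3·2²)/(6·8·5000) = 1629/156250 rad
Load 2 — applied couple M₀=13 kN·m at a=4 m (b=L-a=4):
  θ_2 = (M₀x²/(2L)+C₁)/EI  [x≤a] with C₁=M₀(3b²-L²)/(6L)=-13/3 = (13·2²/(2·8)+(-13/3))/5000 = -13/60000 rad
Superposition: θ = Σ θ_i = 76567/7500000 rad ≈ 0.010209 rad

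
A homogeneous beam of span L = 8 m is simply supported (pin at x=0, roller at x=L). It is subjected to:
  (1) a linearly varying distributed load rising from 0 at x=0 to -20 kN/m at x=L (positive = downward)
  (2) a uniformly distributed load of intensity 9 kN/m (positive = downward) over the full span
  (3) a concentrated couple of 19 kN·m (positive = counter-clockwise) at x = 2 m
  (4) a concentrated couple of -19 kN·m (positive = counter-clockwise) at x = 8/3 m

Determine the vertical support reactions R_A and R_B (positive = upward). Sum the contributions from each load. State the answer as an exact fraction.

Load 1 — triangular load w₀=-20 kN/m (0→w₀ over full span):
  R_A = w₀L/6 = (-20)·8/6 = -80/3 kN
  R_B = w₀L/3 = (-20)·8/3 = -160/3 kN
Load 2 — uniform load w=9 kN/m over full span:
  R_A = wL/2 = 9·8/2 = 36 kN
  R_B = wL/2 = 9·8/2 = 36 kN
Load 3 — applied couple M₀=19 kN·m at a=2 m (b=L-a=6):
  R_A = M₀/L = 19/8 kN
  R_B = -M₀/L = -19/8 kN
Load 4 — applied couple M₀=-19 kN·m at a=8/3 m (b=L-a=16/3):
  R_A = M₀/L = (-19)/8 = -19/8 kN
  R_B = -M₀/L = -(-19)/8 = 19/8 kN
Superposition: R_A = 28/3 kN, R_B = -52/3 kN

R_A = 28/3 kN, R_B = -52/3 kN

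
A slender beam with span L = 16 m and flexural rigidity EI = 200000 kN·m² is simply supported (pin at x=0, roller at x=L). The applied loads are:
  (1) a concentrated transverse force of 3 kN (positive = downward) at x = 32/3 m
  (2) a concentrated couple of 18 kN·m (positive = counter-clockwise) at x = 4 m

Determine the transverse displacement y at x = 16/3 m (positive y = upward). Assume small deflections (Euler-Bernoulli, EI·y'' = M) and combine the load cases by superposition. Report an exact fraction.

y(16/3) = 29/506250 m

Load 1 — point force P=3 kN at a=32/3 m (b=L-a=16/3):
  y_1 = -Pbx(L²-b²-x²)/(6LEI)  [x≤a] = -3·(16/3)·(16/3)·(16²-(16/3)²-(16/3)²)/(6·16·200000) = -224/253125 m
Load 2 — applied couple M₀=18 kN·m at a=4 m (b=L-a=12):
  y_2 = (M₀x³/(6L)-M₀(x-a)²/2+C₁x)/EI  [x>a] with C₁=M₀(3b²-L²)/(6L)=33 = (18·(16/3)³/(6·16)-18·((16/3)-4)²/2+33·(16/3))/200000 = 53/56250 m
Superposition: y = Σ y_i = 29/506250 m ≈ 0.000057 m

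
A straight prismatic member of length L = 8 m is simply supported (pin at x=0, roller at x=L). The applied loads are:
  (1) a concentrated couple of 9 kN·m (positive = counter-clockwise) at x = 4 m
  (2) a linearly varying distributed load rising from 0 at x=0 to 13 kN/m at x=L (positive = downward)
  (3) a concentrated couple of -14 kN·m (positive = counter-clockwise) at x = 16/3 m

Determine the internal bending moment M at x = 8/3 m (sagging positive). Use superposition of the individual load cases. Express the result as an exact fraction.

Load 1 — applied couple M₀=9 kN·m at a=4 m (b=L-a=4):
  M_1 = M₀x/L  [x≤a] = 9·(8/3)/8 = 3 kN·m
Load 2 — triangular load w₀=13 kN/m (0→w₀ over full span):
  M_2 = w₀Lx/6 - w₀x³/(6L) = 13·8·(8/3)/6 - 13·(8/3)³/(6·8) = 3328/81 kN·m
Load 3 — applied couple M₀=-14 kN·m at a=16/3 m (b=L-a=8/3):
  M_3 = M₀x/L  [x≤a] = (-14)·(8/3)/8 = -14/3 kN·m
Superposition: M = Σ M_i = 3193/81 kN·m ≈ 39.419753 kN·m

M(8/3) = 3193/81 kN·m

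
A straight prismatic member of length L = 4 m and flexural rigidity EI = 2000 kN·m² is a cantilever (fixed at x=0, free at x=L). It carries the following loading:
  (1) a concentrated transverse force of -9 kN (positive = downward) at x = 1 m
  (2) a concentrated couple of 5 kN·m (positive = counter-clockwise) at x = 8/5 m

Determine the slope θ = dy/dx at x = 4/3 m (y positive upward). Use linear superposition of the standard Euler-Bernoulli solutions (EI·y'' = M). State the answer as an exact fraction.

θ(4/3) = 67/12000 rad

Load 1 — point force P=-9 kN at a=1 m (b=L-a=3):
  θ_1 = -Pa²/(2EI)  [x>a] = -(-9)·1²/(2·2000) = 9/4000 rad
Load 2 — applied couple M₀=5 kN·m at a=8/5 m (b=L-a=12/5):
  θ_2 = M₀x/EI  [x≤a] = 5·(4/3)/2000 = 1/300 rad
Superposition: θ = Σ θ_i = 67/12000 rad ≈ 0.005583 rad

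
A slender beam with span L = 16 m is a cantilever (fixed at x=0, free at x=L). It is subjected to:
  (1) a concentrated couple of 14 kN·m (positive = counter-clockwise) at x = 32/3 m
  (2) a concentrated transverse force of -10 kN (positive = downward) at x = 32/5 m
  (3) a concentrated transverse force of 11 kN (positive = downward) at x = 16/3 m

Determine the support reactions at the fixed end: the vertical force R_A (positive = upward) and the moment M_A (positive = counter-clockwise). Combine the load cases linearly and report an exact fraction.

R_A = 1 kN, M_A = -58/3 kN·m

Load 1 — applied couple M₀=14 kN·m at a=32/3 m (b=L-a=16/3):
  R_A = 0 kN
  M_A = -M₀ = -14 kN·m
Load 2 — point force P=-10 kN at a=32/5 m (b=L-a=48/5):
  R_A = P = (-10) = -10 kN
  M_A = Pa = (-10)·(32/5) = -64 kN·m
Load 3 — point force P=11 kN at a=16/3 m (b=L-a=32/3):
  R_A = P = 11 kN
  M_A = Pa = 11·(16/3) = 176/3 kN·m
Superposition: R_A = 1 kN, M_A = -58/3 kN·m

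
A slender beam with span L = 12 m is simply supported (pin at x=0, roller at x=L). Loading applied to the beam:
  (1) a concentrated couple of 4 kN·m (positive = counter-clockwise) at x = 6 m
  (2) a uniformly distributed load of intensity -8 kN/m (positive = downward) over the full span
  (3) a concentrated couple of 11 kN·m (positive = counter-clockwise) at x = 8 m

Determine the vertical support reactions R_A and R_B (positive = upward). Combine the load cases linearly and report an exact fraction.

R_A = -187/4 kN, R_B = -197/4 kN

Load 1 — applied couple M₀=4 kN·m at a=6 m (b=L-a=6):
  R_A = M₀/L = 4/12 = 1/3 kN
  R_B = -M₀/L = -4/12 = -1/3 kN
Load 2 — uniform load w=-8 kN/m over full span:
  R_A = wL/2 = (-8)·12/2 = -48 kN
  R_B = wL/2 = (-8)·12/2 = -48 kN
Load 3 — applied couple M₀=11 kN·m at a=8 m (b=L-a=4):
  R_A = M₀/L = 11/12 kN
  R_B = -M₀/L = -11/12 kN
Superposition: R_A = -187/4 kN, R_B = -197/4 kN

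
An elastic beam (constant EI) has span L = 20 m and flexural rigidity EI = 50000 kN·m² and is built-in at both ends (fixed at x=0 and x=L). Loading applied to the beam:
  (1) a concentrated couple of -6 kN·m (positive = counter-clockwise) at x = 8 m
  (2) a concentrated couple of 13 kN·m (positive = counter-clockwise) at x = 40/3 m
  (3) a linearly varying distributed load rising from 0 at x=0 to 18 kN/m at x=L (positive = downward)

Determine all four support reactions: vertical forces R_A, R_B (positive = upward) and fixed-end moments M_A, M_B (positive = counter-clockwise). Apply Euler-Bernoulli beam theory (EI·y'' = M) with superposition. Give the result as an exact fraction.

Load 1 — applied couple M₀=-6 kN·m at a=8 m (b=L-a=12):
  R_A = 6M₀ab/L³ = 6·(-6)·8·12/20³ = -54/125 kN
  M_A = M₀b(2a-b)/L² = (-6)·12·(2·8-12)/20² = -18/25 kN·m
  R_B = -6M₀ab/L³ = -6·(-6)·8·12/20³ = 54/125 kN
  M_B = M₀a(2b-a)/L² = (-6)·8·(2·12-8)/20² = -48/25 kN·m
Load 2 — applied couple M₀=13 kN·m at a=40/3 m (b=L-a=20/3):
  R_A = 6M₀ab/L³ = 6·13·(40/3)·(20/3)/20³ = 13/15 kN
  M_A = M₀b(2a-b)/L² = 13·(20/3)·(2·(40/3)-(20/3))/20² = 13/3 kN·m
  R_B = -6M₀ab/L³ = -6·13·(40/3)·(20/3)/20³ = -13/15 kN
  M_B = M₀a(2b-a)/L² = 13·(40/3)·(2·(20/3)-(40/3))/20² = 0 kN·m
Load 3 — triangular load w₀=18 kN/m (0→w₀ over full span):
  R_A = 3w₀L/20 = 3·18·20/20 = 54 kN
  M_A = w₀L²/30 = 18·20²/30 = 240 kN·m
  R_B = 7w₀L/20 = 7·18·20/20 = 126 kN
  M_B = -w₀L²/20 = -18·20²/20 = -360 kN·m
Superposition: R_A = 20413/375 kN, M_A = 18271/75 kN·m, R_B = 47087/375 kN, M_B = -9048/25 kN·m

R_A = 20413/375 kN, M_A = 18271/75 kN·m, R_B = 47087/375 kN, M_B = -9048/25 kN·m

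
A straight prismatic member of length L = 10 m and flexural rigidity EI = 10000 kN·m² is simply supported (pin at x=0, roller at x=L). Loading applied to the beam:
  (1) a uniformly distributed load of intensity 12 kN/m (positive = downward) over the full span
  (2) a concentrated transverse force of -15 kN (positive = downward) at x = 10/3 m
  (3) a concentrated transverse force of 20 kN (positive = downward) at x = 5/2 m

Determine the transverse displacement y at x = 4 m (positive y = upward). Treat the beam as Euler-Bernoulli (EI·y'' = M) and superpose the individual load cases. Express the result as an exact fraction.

Load 1 — uniform load w=12 kN/m over full span:
  y_1 = -wx(L³-2Lx²+x³)/(24EI) = -12·4·(10³-2·10·4²+4³)/(24·10000) = -93/625 m
Load 2 — point force P=-15 kN at a=10/3 m (b=L-a=20/3):
  y_2 = -Pa(L-x)(2Lx-a²-x²)/(6LEI)  [x>a] = -(-15)·(10/3)·(10-4)·(2·10·4-(10/3)²-4²)/(6·10·10000) = 119/4500 m
Load 3 — point force P=20 kN at a=5/2 m (b=L-a=15/2):
  y_3 = -Pa(L-x)(2Lx-a²-x²)/(6LEI)  [x>a] = -20·(5/2)·(10-4)·(2·10·4-(5/2)²-4²)/(6·10·10000) = -231/8000 m
Superposition: y = Σ y_i = -54443/360000 m ≈ -0.151231 m

y(4) = -54443/360000 m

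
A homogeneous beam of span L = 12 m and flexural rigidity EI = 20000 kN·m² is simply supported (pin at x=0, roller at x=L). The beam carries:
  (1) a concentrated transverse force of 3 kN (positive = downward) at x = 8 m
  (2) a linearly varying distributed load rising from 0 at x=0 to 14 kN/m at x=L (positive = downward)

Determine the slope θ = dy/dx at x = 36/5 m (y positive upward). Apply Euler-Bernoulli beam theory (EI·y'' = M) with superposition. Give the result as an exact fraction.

θ(36/5) = 30307/4687500 rad

Load 1 — point force P=3 kN at a=8 m (b=L-a=4):
  θ_1 = -Pb(L²-b²-3x²)/(6LEI)  [x≤a] = -3·4·(12²-4²-3·(36/5)²)/(6·12·20000) = 43/187500 rad
Load 2 — triangular load w₀=14 kN/m (0→w₀ over full span):
  θ_2 = -w₀(7L⁴-30L²x²+15x⁴)/(360LEI) = -14·(7·12⁴-30·12²·(36/5)²+15·(36/5)⁴)/(360·12·20000) = 2436/390625 rad
Superposition: θ = Σ θ_i = 30307/4687500 rad ≈ 0.006465 rad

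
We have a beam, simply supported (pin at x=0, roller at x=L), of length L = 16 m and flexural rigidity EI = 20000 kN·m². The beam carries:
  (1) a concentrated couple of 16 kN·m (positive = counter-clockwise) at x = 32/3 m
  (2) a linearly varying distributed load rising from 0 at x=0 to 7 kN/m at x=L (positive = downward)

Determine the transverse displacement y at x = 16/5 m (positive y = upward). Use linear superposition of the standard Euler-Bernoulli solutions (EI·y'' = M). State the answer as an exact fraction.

Load 1 — applied couple M₀=16 kN·m at a=32/3 m (b=L-a=16/3):
  y_1 = (M₀x³/(6L)+C₁x)/EI  [x≤a] with C₁=M₀(3b²-L²)/(6L)=-256/9 = (16·(16/5)³/(6·16)+(-256/9)·(16/5))/20000 = -3008/703125 m
Load 2 — triangular load w₀=7 kN/m (0→w₀ over full span):
  y_2 = -w₀x(7L⁴-10L²x²+3x⁴)/(360LEI) = -7·(16/5)·(7·16⁴-10·16²·(16/5)²+3·(16/5)⁴)/(360·16·20000) = -2465792/29296875 m
Superposition: y = Σ y_i = -7773376/87890625 m ≈ -0.088444 m

y(16/5) = -7773376/87890625 m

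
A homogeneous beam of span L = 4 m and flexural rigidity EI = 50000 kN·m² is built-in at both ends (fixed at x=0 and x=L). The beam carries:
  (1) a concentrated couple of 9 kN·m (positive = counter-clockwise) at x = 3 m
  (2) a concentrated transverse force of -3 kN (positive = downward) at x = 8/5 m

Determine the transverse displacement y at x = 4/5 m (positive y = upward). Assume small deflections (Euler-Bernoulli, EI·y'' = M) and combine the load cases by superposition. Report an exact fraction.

Load 1 — applied couple M₀=9 kN·m at a=3 m (b=L-a=1):
  y_1 = (R_Ax³/6 - M_Ax²/2)/EI  [x≤a] with R_A=81/32, M_A=45/16 = ((81/32)·(4/5)³/6 - (45/16)·(4/5)²/2)/50000 = -171/12500000 m
Load 2 — point force P=-3 kN at a=8/5 m (b=L-a=12/5):
  y_2 = -Pb²x²(3aL-(3a+b)x)/(6L³EI)  [x≤a] = -(-3)·(12/5)²·(4/5)²·(3·(8/5)·4-(3·(8/5)+(12/5))·(4/5))/(6·4³·50000) = 378/48828125 m
Superposition: y = Σ y_i = -9279/1562500000 m ≈ -0.000006 m

y(4/5) = -9279/1562500000 m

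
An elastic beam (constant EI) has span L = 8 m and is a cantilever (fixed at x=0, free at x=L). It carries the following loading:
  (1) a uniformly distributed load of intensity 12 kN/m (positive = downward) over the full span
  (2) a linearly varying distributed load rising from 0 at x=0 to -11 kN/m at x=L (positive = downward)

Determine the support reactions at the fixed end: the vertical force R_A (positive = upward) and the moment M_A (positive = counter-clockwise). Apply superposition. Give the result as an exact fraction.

R_A = 52 kN, M_A = 448/3 kN·m

Load 1 — uniform load w=12 kN/m over full span:
  R_A = wL = 12·8 = 96 kN
  M_A = wL²/2 = 12·8²/2 = 384 kN·m
Load 2 — triangular load w₀=-11 kN/m (0→w₀ over full span):
  R_A = w₀L/2 = (-11)·8/2 = -44 kN
  M_A = w₀L²/3 = (-11)·8²/3 = -704/3 kN·m
Superposition: R_A = 52 kN, M_A = 448/3 kN·m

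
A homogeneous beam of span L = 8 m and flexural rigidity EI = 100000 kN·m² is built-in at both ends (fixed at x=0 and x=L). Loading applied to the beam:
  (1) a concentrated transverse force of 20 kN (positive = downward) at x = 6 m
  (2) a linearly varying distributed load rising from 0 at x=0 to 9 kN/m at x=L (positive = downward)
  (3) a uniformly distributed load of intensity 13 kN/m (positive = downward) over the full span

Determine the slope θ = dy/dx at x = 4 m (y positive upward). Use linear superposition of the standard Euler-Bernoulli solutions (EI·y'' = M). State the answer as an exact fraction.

Load 1 — point force P=20 kN at a=6 m (b=L-a=2):
  θ_1 = -Pb²x(2aL-(3a+b)x)/(2L³EI)  [x≤a] = -20·2²·4·(2·6·8-(3·6+2)·4)/(2·8³·100000) = -1/20000 rad
Load 2 — triangular load w₀=9 kN/m (0→w₀ over full span):
  θ_2 = -w₀(2x(L-x)(L-2x)(x+2L)+x²(L-x)²)/(120LEI) = -9·(2·4·(8-4)·(8-2·4)·(4+2·8)+4²·(8-4)²)/(120·8·100000) = -3/125000 rad
Load 3 — uniform load w=13 kN/m over full span:
  θ_3 = -wx(L-x)(L-2x)/(12EI) = -13·4·(8-4)·(8-2·4)/(12·100000) = 0 rad
Superposition: θ = Σ θ_i = -37/500000 rad ≈ -0.000074 rad

θ(4) = -37/500000 rad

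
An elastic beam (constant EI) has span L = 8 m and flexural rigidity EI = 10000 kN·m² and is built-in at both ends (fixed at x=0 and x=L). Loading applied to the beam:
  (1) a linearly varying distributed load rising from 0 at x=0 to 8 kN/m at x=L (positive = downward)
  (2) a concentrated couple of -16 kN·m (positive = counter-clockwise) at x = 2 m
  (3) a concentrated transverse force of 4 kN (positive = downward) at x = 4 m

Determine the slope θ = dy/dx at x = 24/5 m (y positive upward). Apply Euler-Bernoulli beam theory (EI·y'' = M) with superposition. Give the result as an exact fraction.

θ(24/5) = 531/390625 rad

Load 1 — triangular load w₀=8 kN/m (0→w₀ over full span):
  θ_1 = -w₀(2x(L-x)(L-2x)(x+2L)+x²(L-x)²)/(120LEI) = -8·(2·(24/5)·(8-(24/5))·(8-2·(24/5))·((24/5)+2·8)+(24/5)²·(8-(24/5))²)/(120·8·10000) = 256/390625 rad
Load 2 — applied couple M₀=-16 kN·m at a=2 m (b=L-a=6):
  θ_2 = (R_Ax²/2 - M_Ax - M₀(x-a))/EI  [x>a] with R_A=-9/4, M_A=3 = ((-9/4)·(24/5)²/2 - 3·(24/5) - (-16)·((24/5)-2))/10000 = 7/15625 rad
Load 3 — point force P=4 kN at a=4 m (b=L-a=4):
  θ_3 = Pa²(L-x)(2bL-(3b+a)(L-x))/(2L³EI)  [x>a] = 4·4²·(8-(24/5))·(2·4·8-(3·4+4)·(8-(24/5)))/(2·8³·10000) = 4/15625 rad
Superposition: θ = Σ θ_i = 531/390625 rad ≈ 0.001359 rad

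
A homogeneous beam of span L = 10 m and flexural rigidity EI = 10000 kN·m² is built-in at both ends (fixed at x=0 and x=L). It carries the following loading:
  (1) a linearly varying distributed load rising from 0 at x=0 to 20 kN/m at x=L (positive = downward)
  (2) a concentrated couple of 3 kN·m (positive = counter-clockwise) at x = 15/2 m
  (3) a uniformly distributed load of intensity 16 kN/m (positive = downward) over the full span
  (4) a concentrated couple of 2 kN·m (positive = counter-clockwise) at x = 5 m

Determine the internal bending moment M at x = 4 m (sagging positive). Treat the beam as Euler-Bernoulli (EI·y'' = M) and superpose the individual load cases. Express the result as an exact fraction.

Load 1 — triangular load w₀=20 kN/m (0→w₀ over full span):
  M_1 = 3w₀Lx/20 - w₀L²/30 - w₀x³/(6L) = 3·20·10·4/20 - 20·10²/30 - 20·4³/(6·10) = 32 kN·m
Load 2 — applied couple M₀=3 kN·m at a=15/2 m (b=L-a=5/2):
  M_2 = R_Ax - M_A  [x≤a] with R_A=27/80, M_A=15/16 = (27/80)·4 - (15/16) = 33/80 kN·m
Load 3 — uniform load w=16 kN/m over full span:
  M_3 = wLx/2 - wL²/12 - wx²/2 = 16·10·4/2 - 16·10²/12 - 16·4²/2 = 176/3 kN·m
Load 4 — applied couple M₀=2 kN·m at a=5 m (b=L-a=5):
  M_4 = R_Ax - M_A  [x≤a] with R_A=3/10, M_A=1/2 = (3/10)·4 - (1/2) = 7/10 kN·m
Superposition: M = Σ M_i = 22027/240 kN·m ≈ 91.779167 kN·m

M(4) = 22027/240 kN·m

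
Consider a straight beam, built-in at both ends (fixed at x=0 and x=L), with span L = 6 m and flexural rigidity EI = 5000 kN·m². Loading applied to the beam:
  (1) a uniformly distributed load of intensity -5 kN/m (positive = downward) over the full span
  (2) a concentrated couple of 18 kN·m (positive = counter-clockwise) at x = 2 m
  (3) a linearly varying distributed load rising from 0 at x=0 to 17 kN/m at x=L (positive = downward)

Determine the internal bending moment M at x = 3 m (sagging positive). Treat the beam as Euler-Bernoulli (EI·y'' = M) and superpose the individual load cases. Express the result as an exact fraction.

M(3) = -3/4 kN·m

Load 1 — uniform load w=-5 kN/m over full span:
  M_1 = wLx/2 - wL²/12 - wx²/2 = (-5)·6·3/2 - (-5)·6²/12 - (-5)·3²/2 = -15/2 kN·m
Load 2 — applied couple M₀=18 kN·m at a=2 m (b=L-a=4):
  M_2 = R_Ax - M_A - M₀  [x>a] with R_A=4, M_A=0 = 4·3 - 0 - 18 = -6 kN·m
Load 3 — triangular load w₀=17 kN/m (0→w₀ over full span):
  M_3 = 3w₀Lx/20 - w₀L²/30 - w₀x³/(6L) = 3·17·6·3/20 - 17·6²/30 - 17·3³/(6·6) = 51/4 kN·m
Superposition: M = Σ M_i = -3/4 kN·m ≈ -0.750000 kN·m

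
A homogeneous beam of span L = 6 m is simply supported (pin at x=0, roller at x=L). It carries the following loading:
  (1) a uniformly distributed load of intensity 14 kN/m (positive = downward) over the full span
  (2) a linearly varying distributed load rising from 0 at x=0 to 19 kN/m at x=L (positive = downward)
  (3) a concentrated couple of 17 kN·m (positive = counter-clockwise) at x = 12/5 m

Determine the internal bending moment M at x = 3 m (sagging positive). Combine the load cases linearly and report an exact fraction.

M(3) = 389/4 kN·m

Load 1 — uniform load w=14 kN/m over full span:
  M_1 = wx(L-x)/2 = 14·3·(6-3)/2 = 63 kN·m
Load 2 — triangular load w₀=19 kN/m (0→w₀ over full span):
  M_2 = w₀Lx/6 - w₀x³/(6L) = 19·6·3/6 - 19·3³/(6·6) = 171/4 kN·m
Load 3 — applied couple M₀=17 kN·m at a=12/5 m (b=L-a=18/5):
  M_3 = M₀x/L - M₀  [x>a] = 17·3/6 - 17 = -17/2 kN·m
Superposition: M = Σ M_i = 389/4 kN·m ≈ 97.250000 kN·m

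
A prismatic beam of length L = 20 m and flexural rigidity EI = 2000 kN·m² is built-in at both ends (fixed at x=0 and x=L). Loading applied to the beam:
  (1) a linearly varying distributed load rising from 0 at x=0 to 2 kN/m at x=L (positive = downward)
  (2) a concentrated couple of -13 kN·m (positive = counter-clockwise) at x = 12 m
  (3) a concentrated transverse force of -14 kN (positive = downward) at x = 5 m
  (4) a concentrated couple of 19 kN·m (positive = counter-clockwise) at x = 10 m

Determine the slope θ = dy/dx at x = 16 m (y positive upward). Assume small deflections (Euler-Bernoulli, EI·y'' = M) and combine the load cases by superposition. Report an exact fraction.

Load 1 — triangular load w₀=2 kN/m (0→w₀ over full span):
  θ_1 = -w₀(2x(L-x)(L-2x)(x+2L)+x²(L-x)²)/(120LEI) = -2·(2·16·(20-16)·(20-2·16)·(16+2·20)+16²·(20-16)²)/(120·20·2000) = 64/1875 rad
Load 2 — applied couple M₀=-13 kN·m at a=12 m (b=L-a=8):
  θ_2 = (R_Ax²/2 - M_Ax - M₀(x-a))/EI  [x>a] with R_A=-117/125, M_A=-104/25 = ((-117/125)·16²/2 - (-104/25)·16 - (-13)·(16-12))/2000 = -39/62500 rad
Load 3 — point force P=-14 kN at a=5 m (b=L-a=15):
  θ_3 = Pa²(L-x)(2bL-(3b+a)(L-x))/(2L³EI)  [x>a] = (-14)·5²·(20-16)·(2·15·20-(3·15+5)·(20-16))/(2·20³·2000) = -7/400 rad
Load 4 — applied couple M₀=19 kN·m at a=10 m (b=L-a=10):
  θ_4 = (R_Ax²/2 - M_Ax - M₀(x-a))/EI  [x>a] with R_A=57/40, M_A=19/4 = ((57/40)·16²/2 - (19/4)·16 - 19·(16-10))/2000 = -19/5000 rad
Superposition: θ = Σ θ_i = 9157/750000 rad ≈ 0.012209 rad

θ(16) = 9157/750000 rad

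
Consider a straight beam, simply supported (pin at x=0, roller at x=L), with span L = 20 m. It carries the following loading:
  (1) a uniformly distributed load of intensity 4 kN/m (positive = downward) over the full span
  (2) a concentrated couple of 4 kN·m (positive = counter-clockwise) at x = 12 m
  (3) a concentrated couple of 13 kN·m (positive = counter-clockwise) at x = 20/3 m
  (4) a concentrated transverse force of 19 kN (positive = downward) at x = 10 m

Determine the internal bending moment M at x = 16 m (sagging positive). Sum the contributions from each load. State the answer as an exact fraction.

Load 1 — uniform load w=4 kN/m over full span:
  M_1 = wx(L-x)/2 = 4·16·(20-16)/2 = 128 kN·m
Load 2 — applied couple M₀=4 kN·m at a=12 m (b=L-a=8):
  M_2 = M₀x/L - M₀  [x>a] = 4·16/20 - 4 = -4/5 kN·m
Load 3 — applied couple M₀=13 kN·m at a=20/3 m (b=L-a=40/3):
  M_3 = M₀x/L - M₀  [x>a] = 13·16/20 - 13 = -13/5 kN·m
Load 4 — point force P=19 kN at a=10 m (b=L-a=10):
  M_4 = Pa(L-x)/L  [x>a] = 19·10·(20-16)/20 = 38 kN·m
Superposition: M = Σ M_i = 813/5 kN·m ≈ 162.600000 kN·m

M(16) = 813/5 kN·m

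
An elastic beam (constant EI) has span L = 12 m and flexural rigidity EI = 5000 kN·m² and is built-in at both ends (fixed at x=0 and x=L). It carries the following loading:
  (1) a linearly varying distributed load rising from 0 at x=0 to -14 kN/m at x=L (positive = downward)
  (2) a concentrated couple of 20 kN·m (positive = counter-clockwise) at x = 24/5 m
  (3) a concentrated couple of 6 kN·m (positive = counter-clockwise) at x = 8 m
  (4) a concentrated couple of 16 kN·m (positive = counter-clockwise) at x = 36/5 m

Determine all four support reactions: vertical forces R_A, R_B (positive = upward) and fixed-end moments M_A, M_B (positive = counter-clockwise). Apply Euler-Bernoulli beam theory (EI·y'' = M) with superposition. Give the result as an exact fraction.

R_A = -1516/75 kN, M_A = -1442/25 kN·m, R_B = -4784/75 kN, M_B = 2728/25 kN·m

Load 1 — triangular load w₀=-14 kN/m (0→w₀ over full span):
  R_A = 3w₀L/20 = 3·(-14)·12/20 = -126/5 kN
  M_A = w₀L²/30 = (-14)·12²/30 = -336/5 kN·m
  R_B = 7w₀L/20 = 7·(-14)·12/20 = -294/5 kN
  M_B = -w₀L²/20 = -(-14)·12²/20 = 504/5 kN·m
Load 2 — applied couple M₀=20 kN·m at a=24/5 m (b=L-a=36/5):
  R_A = 6M₀ab/L³ = 6·20·(24/5)·(36/5)/12³ = 12/5 kN
  M_A = M₀b(2a-b)/L² = 20·(36/5)·(2·(24/5)-(36/5))/12² = 12/5 kN·m
  R_B = -6M₀ab/L³ = -6·20·(24/5)·(36/5)/12³ = -12/5 kN
  M_B = M₀a(2b-a)/L² = 20·(24/5)·(2·(36/5)-(24/5))/12² = 32/5 kN·m
Load 3 — applied couple M₀=6 kN·m at a=8 m (b=L-a=4):
  R_A = 6M₀ab/L³ = 6·6·8·4/12³ = 2/3 kN
  M_A = M₀b(2a-b)/L² = 6·4·(2·8-4)/12² = 2 kN·m
  R_B = -6M₀ab/L³ = -6·6·8·4/12³ = -2/3 kN
  M_B = M₀a(2b-a)/L² = 6·8·(2·4-8)/12² = 0 kN·m
Load 4 — applied couple M₀=16 kN·m at a=36/5 m (b=L-a=24/5):
  R_A = 6M₀ab/L³ = 6·16·(36/5)·(24/5)/12³ = 48/25 kN
  M_A = M₀b(2a-b)/L² = 16·(24/5)·(2·(36/5)-(24/5))/12² = 128/25 kN·m
  R_B = -6M₀ab/L³ = -6·16·(36/5)·(24/5)/12³ = -48/25 kN
  M_B = M₀a(2b-a)/L² = 16·(36/5)·(2·(24/5)-(36/5))/12² = 48/25 kN·m
Superposition: R_A = -1516/75 kN, M_A = -1442/25 kN·m, R_B = -4784/75 kN, M_B = 2728/25 kN·m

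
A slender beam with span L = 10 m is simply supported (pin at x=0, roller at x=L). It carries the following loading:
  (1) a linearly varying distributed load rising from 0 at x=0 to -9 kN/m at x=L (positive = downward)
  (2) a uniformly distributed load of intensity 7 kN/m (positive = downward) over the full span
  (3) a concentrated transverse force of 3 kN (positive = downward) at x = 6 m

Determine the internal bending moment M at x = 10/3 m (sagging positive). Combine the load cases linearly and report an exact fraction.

M(10/3) = 112/3 kN·m

Load 1 — triangular load w₀=-9 kN/m (0→w₀ over full span):
  M_1 = w₀Lx/6 - w₀x³/(6L) = (-9)·10·(10/3)/6 - (-9)·(10/3)³/(6·10) = -400/9 kN·m
Load 2 — uniform load w=7 kN/m over full span:
  M_2 = wx(L-x)/2 = 7·(10/3)·(10-(10/3))/2 = 700/9 kN·m
Load 3 — point force P=3 kN at a=6 m (b=L-a=4):
  M_3 = Pbx/L  [x≤a] = 3·4·(10/3)/10 = 4 kN·m
Superposition: M = Σ M_i = 112/3 kN·m ≈ 37.333333 kN·m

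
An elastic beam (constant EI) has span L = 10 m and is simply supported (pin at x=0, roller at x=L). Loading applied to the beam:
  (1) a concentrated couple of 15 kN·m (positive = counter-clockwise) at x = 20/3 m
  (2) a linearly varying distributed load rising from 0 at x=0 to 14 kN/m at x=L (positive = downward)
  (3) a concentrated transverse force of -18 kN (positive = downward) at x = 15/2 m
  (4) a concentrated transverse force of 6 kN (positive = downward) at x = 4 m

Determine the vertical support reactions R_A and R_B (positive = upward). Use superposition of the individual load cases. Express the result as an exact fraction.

R_A = 359/15 kN, R_B = 511/15 kN

Load 1 — applied couple M₀=15 kN·m at a=20/3 m (b=L-a=10/3):
  R_A = M₀/L = 15/10 = 3/2 kN
  R_B = -M₀/L = -15/10 = -3/2 kN
Load 2 — triangular load w₀=14 kN/m (0→w₀ over full span):
  R_A = w₀L/6 = 14·10/6 = 70/3 kN
  R_B = w₀L/3 = 14·10/3 = 140/3 kN
Load 3 — point force P=-18 kN at a=15/2 m (b=L-a=5/2):
  R_A = Pb/L = (-18)·(5/2)/10 = -9/2 kN
  R_B = Pa/L = (-18)·(15/2)/10 = -27/2 kN
Load 4 — point force P=6 kN at a=4 m (b=L-a=6):
  R_A = Pb/L = 6·6/10 = 18/5 kN
  R_B = Pa/L = 6·4/10 = 12/5 kN
Superposition: R_A = 359/15 kN, R_B = 511/15 kN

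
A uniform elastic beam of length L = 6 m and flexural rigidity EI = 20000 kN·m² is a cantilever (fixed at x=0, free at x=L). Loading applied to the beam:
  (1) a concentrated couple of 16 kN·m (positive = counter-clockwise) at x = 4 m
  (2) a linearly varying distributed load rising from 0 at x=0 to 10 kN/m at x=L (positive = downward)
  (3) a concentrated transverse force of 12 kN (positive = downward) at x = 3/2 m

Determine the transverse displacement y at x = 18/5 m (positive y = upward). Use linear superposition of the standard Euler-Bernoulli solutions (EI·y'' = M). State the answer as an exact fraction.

Load 1 — applied couple M₀=16 kN·m at a=4 m (b=L-a=2):
  y_1 = M₀x²/(2EI)  [x≤a] = 16·(18/5)²/(2·20000) = 81/15625 m
Load 2 — triangular load w₀=10 kN/m (0→w₀ over full span):
  y_2 = (w₀Lx³/12-w₀L²x²/6-w₀x⁵/(120L))/EI = (10·6·(18/5)³/12-10·6²·(18/5)²/6-10·(18/5)⁵/(120·6))/20000 = -431811/15625000 m
Load 3 — point force P=12 kN at a=3/2 m (b=L-a=9/2):
  y_3 = -Pa²(3x-a)/(6EI)  [x>a] = -12·(3/2)²·(3·(18/5)-(3/2))/(6·20000) = -837/400000 m
Superposition: y = Σ y_i = -6136101/250000000 m ≈ -0.024544 m

y(18/5) = -6136101/250000000 m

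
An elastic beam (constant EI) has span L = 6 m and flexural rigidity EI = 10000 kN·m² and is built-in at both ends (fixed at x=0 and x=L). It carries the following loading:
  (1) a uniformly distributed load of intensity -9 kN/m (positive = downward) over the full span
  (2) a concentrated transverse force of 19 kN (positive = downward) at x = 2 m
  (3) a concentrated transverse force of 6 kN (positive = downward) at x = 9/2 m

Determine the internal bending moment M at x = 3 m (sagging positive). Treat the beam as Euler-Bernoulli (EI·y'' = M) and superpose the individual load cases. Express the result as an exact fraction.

Load 1 — uniform load w=-9 kN/m over full span:
  M_1 = wLx/2 - wL²/12 - wx²/2 = (-9)·6·3/2 - (-9)·6²/12 - (-9)·3²/2 = -27/2 kN·m
Load 2 — point force P=19 kN at a=2 m (b=L-a=4):
  M_2 = Pa²(a+3b)(L-x)/L³ - Pa²b/L²  [x>a] = 19·2²·(2+3·4)·(6-3)/6³ - 19·2²·4/6² = 19/3 kN·m
Load 3 — point force P=6 kN at a=9/2 m (b=L-a=3/2):
  M_3 = Pb²(3a+b)x/L³ - Pab²/L²  [x≤a] = 6·(3/2)²·(3·(9/2)+(3/2))·3/6³ - 6·(9/2)·(3/2)²/6² = 9/8 kN·m
Superposition: M = Σ M_i = -145/24 kN·m ≈ -6.041667 kN·m

M(3) = -145/24 kN·m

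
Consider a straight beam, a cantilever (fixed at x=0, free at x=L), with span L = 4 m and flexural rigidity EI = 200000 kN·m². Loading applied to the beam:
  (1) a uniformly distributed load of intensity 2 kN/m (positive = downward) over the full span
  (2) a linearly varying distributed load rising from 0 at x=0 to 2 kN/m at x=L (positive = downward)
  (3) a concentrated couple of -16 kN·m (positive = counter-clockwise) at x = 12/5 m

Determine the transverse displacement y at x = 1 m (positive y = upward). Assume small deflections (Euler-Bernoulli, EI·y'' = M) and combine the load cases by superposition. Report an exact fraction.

Load 1 — uniform load w=2 kN/m over full span:
  y_1 = -wx²(x²-4Lx+6L²)/(24EI) = -2·1²·(1²-4·4·1+6·4²)/(24·200000) = -27/800000 m
Load 2 — triangular load w₀=2 kN/m (0→w₀ over full span):
  y_2 = (w₀Lx³/12-w₀L²x²/6-w₀x⁵/(120L))/EI = (2·4·1³/12-2·4²·1²/6-2·1⁵/(120·4))/200000 = -1121/48000000 m
Load 3 — applied couple M₀=-16 kN·m at a=12/5 m (b=L-a=8/5):
  y_3 = M₀x²/(2EI)  [x≤a] = (-16)·1²/(2·200000) = -1/25000 m
Superposition: y = Σ y_i = -4661/48000000 m ≈ -0.000097 m

y(1) = -4661/48000000 m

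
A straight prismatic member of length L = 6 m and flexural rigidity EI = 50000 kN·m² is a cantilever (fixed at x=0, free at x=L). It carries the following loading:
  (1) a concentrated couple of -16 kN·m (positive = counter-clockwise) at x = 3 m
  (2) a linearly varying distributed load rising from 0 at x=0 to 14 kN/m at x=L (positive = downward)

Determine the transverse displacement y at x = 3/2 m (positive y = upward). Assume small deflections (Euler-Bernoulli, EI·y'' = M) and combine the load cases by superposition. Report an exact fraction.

Load 1 — applied couple M₀=-16 kN·m at a=3 m (b=L-a=3):
  y_1 = M₀x²/(2EI)  [x≤a] = (-16)·(3/2)²/(2·50000) = -9/25000 m
Load 2 — triangular load w₀=14 kN/m (0→w₀ over full span):
  y_2 = (w₀Lx³/12-w₀L²x²/6-w₀x⁵/(120L))/EI = (14·6·(3/2)³/12-14·6²·(3/2)²/6-14·(3/2)⁵/(120·6))/50000 = -211869/64000000 m
Superposition: y = Σ y_i = -234909/64000000 m ≈ -0.003670 m

y(3/2) = -234909/64000000 m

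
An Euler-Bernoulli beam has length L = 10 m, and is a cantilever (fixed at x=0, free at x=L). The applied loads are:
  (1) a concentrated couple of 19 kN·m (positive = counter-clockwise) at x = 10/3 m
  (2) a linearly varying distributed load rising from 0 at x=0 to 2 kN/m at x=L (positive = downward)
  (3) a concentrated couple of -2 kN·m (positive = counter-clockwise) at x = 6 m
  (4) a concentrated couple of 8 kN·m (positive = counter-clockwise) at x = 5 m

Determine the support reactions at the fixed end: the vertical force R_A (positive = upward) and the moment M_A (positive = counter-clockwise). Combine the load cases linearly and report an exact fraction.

R_A = 10 kN, M_A = 125/3 kN·m

Load 1 — applied couple M₀=19 kN·m at a=10/3 m (b=L-a=20/3):
  R_A = 0 kN
  M_A = -M₀ = -19 kN·m
Load 2 — triangular load w₀=2 kN/m (0→w₀ over full span):
  R_A = w₀L/2 = 2·10/2 = 10 kN
  M_A = w₀L²/3 = 2·10²/3 = 200/3 kN·m
Load 3 — applied couple M₀=-2 kN·m at a=6 m (b=L-a=4):
  R_A = 0 kN
  M_A = -M₀ = -(-2) = 2 kN·m
Load 4 — applied couple M₀=8 kN·m at a=5 m (b=L-a=5):
  R_A = 0 kN
  M_A = -M₀ = -8 kN·m
Superposition: R_A = 10 kN, M_A = 125/3 kN·m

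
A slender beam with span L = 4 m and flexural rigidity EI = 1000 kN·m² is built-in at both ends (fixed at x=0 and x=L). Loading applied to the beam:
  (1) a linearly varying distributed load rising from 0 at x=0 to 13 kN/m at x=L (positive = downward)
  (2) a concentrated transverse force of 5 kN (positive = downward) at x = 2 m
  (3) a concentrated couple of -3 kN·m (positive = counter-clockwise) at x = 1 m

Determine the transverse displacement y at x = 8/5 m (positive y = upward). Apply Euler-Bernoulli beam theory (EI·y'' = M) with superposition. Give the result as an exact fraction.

y(8/5) = -570299/93750000 m

Load 1 — triangular load w₀=13 kN/m (0→w₀ over full span):
  y_1 = -w₀x²(L-x)²(x+2L)/(120LEI) = -13·(8/5)²·(4-(8/5))²·((8/5)+2·4)/(120·4·1000) = -7488/1953125 m
Load 2 — point force P=5 kN at a=2 m (b=L-a=2):
  y_2 = -Pb²x²(3aL-(3a+b)x)/(6L³EI)  [x≤a] = -5·2²·(8/5)²·(3·2·4-(3·2+2)·(8/5))/(6·4³·1000) = -14/9375 m
Load 3 — applied couple M₀=-3 kN·m at a=1 m (b=L-a=3):
  y_3 = (R_Ax³/6 - M_Ax²/2 - M₀(x-a)²/2)/EI  [x>a] with R_A=-27/32, M_A=9/16 = ((-27/32)·(8/5)³/6 - (9/16)·(8/5)²/2 - (-3)·((8/5)-1)²/2)/1000 = -189/250000 m
Superposition: y = Σ y_i = -570299/93750000 m ≈ -0.006083 m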